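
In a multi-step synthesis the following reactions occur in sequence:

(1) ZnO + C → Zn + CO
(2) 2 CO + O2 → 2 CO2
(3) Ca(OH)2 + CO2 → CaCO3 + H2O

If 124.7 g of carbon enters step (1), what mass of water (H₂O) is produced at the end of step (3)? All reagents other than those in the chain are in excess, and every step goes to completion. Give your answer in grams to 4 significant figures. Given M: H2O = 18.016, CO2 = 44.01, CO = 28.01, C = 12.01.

n(C) = 124.7 / 12.01 = 10.383 mol.
Reaction (1): C→CO ratio 1:1 ⇒ n(CO) = 10.383 mol.
Reaction (2): CO→CO2 ratio 2:2 ⇒ n(CO2) = 10.383 mol.
Reaction (3): CO2→H2O ratio 1:1 ⇒ n(H2O) = 10.383 mol.
Mass of H2O = 10.383 × 18.016 = 187.06 g.

187.1 g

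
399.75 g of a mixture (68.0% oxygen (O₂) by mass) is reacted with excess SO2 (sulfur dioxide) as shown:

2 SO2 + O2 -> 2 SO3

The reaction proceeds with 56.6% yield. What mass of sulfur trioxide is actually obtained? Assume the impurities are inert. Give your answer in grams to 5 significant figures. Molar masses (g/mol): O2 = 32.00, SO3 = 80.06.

769.86 g

Pure O2 available = 399.75 g × 0.680 = 271.830 g.
n(O2) = 271.830 g / 32.00 g/mol = 8.49469 mol.
From the equation the O2:SO3 mole ratio is 1:2, so n(SO3) = 8.49469 × 2/1 = 16.9894 mol.
Mass of SO3 = 16.9894 mol × 80.06 g/mol = 1360.17 g.
Actual mass collected = 1360.17 g × 0.566 = 769.856 g.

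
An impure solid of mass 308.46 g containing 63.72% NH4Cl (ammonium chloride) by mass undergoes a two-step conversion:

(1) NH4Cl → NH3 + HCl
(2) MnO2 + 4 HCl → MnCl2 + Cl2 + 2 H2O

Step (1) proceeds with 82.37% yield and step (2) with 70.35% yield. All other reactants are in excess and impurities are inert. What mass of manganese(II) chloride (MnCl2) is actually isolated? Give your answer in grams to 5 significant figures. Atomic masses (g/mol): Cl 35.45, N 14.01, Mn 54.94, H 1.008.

Pure NH4Cl = 308.46 × 0.6372 = 196.551 g.
M(NH4Cl) = 14.01 + 4(1.008) + 35.45 = 53.492 g/mol.
M(MnCl2) = 54.94 + 2(35.45) = 125.84 g/mol.
n(NH4Cl) = 196.551 / 53.492 = 3.67439 mol.
Step 1 (NH4Cl:HCl = 1:1): theoretical n(HCl) = 3.67439 mol; at 82.37% yield, n(HCl) = 3.02660 mol.
Step 2 (HCl:MnCl2 = 4:1): theoretical n(MnCl2) = 0.756650 mol, so theoretical mass = 0.756650 × 125.84 = 95.2168 g.
At 70.35% yield, actual mass of MnCl2 = 95.2168 × 0.7035 = 66.9850 g.

66.985 g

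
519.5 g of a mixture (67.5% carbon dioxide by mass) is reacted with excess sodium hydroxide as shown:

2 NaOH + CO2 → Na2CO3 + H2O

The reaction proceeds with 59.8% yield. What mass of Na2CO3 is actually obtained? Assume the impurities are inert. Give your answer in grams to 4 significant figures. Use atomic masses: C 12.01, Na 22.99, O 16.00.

505.0 g

Pure CO2 available = 519.5 g × 0.675 = 350.66 g.
M(CO2) = 12.01 + 2(16.00) = 44.01 g/mol.
M(Na2CO3) = 2(22.99) + 12.01 + 3(16.00) = 105.99 g/mol.
n(CO2) = 350.66 g / 44.01 g/mol = 7.9678 mol.
From the equation the CO2:Na2CO3 mole ratio is 1:1, so n(Na2CO3) = 7.9678 × 1/1 = 7.9678 mol.
Mass of Na2CO3 = 7.9678 mol × 105.99 g/mol = 844.51 g.
Actual mass collected = 844.51 g × 0.598 = 505.01 g.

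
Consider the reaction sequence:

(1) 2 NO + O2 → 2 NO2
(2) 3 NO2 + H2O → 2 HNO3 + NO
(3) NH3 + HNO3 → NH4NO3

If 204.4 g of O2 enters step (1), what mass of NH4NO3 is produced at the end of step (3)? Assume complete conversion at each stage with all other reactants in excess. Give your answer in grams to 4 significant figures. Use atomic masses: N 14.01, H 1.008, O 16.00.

681.8 g

M(O2) = 2(16.00) = 32.00 g/mol.
M(NH4NO3) = 2(14.01) + 4(1.008) + 3(16.00) = 80.052 g/mol.
n(O2) = 204.4 / 32.00 = 6.3875 mol.
Reaction (1): O2→NO2 ratio 1:2 ⇒ n(NO2) = 12.775 mol.
Reaction (2): NO2→HNO3 ratio 3:2 ⇒ n(HNO3) = 8.5167 mol.
Reaction (3): HNO3→NH4NO3 ratio 1:1 ⇒ n(NH4NO3) = 8.5167 mol.
Mass of NH4NO3 = 8.5167 × 80.052 = 681.78 g.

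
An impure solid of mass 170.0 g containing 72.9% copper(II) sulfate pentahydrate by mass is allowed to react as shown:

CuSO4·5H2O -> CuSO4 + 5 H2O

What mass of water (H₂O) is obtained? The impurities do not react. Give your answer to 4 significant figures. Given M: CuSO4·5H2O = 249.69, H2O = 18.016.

44.71 g

Mass of pure CuSO4·5H2O = 170.0 g × 0.729 = 123.93 g.
n(CuSO4·5H2O) = 123.93 g / 249.69 g/mol = 0.49634 mol.
From the equation the CuSO4·5H2O:H2O mole ratio is 1:5, so n(H2O) = 0.49634 × 5/1 = 2.4817 mol.
Mass of H2O = 2.4817 mol × 18.016 g/mol = 44.710 g.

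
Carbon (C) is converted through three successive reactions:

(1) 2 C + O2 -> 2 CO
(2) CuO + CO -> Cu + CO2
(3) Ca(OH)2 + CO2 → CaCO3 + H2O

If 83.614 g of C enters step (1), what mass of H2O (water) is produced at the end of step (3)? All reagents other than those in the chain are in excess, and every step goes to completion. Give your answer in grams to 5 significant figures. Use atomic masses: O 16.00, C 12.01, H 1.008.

M(C) = 12.01 g/mol.
M(H2O) = 2(1.008) + 16.00 = 18.016 g/mol.
n(C) = 83.614 / 12.01 = 6.96203 mol.
Reaction (1): C→CO ratio 2:2 ⇒ n(CO) = 6.96203 mol.
Reaction (2): CO→CO2 ratio 1:1 ⇒ n(CO2) = 6.96203 mol.
Reaction (3): CO2→H2O ratio 1:1 ⇒ n(H2O) = 6.96203 mol.
Mass of H2O = 6.96203 × 18.016 = 125.428 g.

125.43 g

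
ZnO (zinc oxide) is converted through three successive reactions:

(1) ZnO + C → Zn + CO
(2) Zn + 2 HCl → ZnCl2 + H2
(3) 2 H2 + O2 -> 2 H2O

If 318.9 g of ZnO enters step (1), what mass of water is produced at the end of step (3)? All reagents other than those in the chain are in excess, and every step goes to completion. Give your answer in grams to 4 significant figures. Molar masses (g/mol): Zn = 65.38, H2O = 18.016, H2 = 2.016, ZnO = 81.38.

n(ZnO) = 318.9 / 81.38 = 3.9187 mol.
Reaction (1): ZnO→Zn ratio 1:1 ⇒ n(Zn) = 3.9187 mol.
Reaction (2): Zn→H2 ratio 1:1 ⇒ n(H2) = 3.9187 mol.
Reaction (3): H2→H2O ratio 2:2 ⇒ n(H2O) = 3.9187 mol.
Mass of H2O = 3.9187 × 18.016 = 70.598 g.

70.60 g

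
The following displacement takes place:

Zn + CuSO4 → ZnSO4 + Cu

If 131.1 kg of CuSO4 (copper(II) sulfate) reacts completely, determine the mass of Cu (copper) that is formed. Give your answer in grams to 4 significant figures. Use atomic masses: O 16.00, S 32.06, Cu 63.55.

M(CuSO4) = 63.55 + 32.06 + 4(16.00) = 159.61 g/mol.
M(Cu) = 63.55 g/mol.
Convert: 131.1 kg = 131100 g.
n(CuSO4) = 131100 g / 159.61 g/mol = 821.38 mol.
From the equation the CuSO4:Cu mole ratio is 1:1, so n(Cu) = 821.38 × 1/1 = 821.38 mol.
Mass of Cu = 821.38 mol × 63.55 g/mol = 52199 g.

52200 g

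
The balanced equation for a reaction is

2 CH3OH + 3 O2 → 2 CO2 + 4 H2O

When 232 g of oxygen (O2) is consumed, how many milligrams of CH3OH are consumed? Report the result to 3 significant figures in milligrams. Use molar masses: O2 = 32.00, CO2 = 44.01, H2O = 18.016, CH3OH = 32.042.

155000 mg

n(O2) = 232.0 g / 32.00 g/mol = 7.250 mol.
From the equation the O2:CH3OH mole ratio is 3:2, so n(CH3OH) = 7.250 × 2/3 = 4.833 mol.
Mass of CH3OH = 4.833 mol × 32.042 g/mol = 154.9 g.
Converting to mg: 154.9 g = 155000 mg.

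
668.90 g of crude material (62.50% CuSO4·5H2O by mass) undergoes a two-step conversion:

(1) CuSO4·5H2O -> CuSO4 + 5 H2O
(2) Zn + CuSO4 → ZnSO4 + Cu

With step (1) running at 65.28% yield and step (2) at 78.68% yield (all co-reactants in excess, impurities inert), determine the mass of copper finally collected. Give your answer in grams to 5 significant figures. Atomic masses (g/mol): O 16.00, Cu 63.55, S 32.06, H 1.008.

54.651 g

Pure CuSO4·5H2O = 668.90 × 0.6250 = 418.062 g.
M(CuSO4·5H2O) = 63.55 + 32.06 + 9(16.00) + 10(1.008) = 249.69 g/mol.
M(Cu) = 63.55 g/mol.
n(CuSO4·5H2O) = 418.062 / 249.69 = 1.67433 mol.
Step 1 (CuSO4·5H2O:CuSO4 = 1:1): theoretical n(CuSO4) = 1.67433 mol; at 65.28% yield, n(CuSO4) = 1.09300 mol.
Step 2 (CuSO4:Cu = 1:1): theoretical n(Cu) = 1.09300 mol, so theoretical mass = 1.09300 × 63.55 = 69.4602 g.
At 78.68% yield, actual mass of Cu = 69.4602 × 0.7868 = 54.6513 g.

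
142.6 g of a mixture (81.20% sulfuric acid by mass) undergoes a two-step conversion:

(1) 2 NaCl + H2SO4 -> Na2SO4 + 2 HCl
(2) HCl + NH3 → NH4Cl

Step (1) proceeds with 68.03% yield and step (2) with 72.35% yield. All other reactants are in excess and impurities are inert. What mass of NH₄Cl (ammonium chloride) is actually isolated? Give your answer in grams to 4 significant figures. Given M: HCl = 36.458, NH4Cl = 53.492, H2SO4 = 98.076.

62.17 g

Pure H2SO4 = 142.6 × 0.8120 = 115.79 g.
n(H2SO4) = 115.79 / 98.076 = 1.1806 mol.
Step 1 (H2SO4:HCl = 1:2): theoretical n(HCl) = 2.3613 mol; at 68.03% yield, n(HCl) = 1.6064 mol.
Step 2 (HCl:NH4Cl = 1:1): theoretical n(NH4Cl) = 1.6064 mol, so theoretical mass = 1.6064 × 53.492 = 85.927 g.
At 72.35% yield, actual mass of NH4Cl = 85.927 × 0.7235 = 62.169 g.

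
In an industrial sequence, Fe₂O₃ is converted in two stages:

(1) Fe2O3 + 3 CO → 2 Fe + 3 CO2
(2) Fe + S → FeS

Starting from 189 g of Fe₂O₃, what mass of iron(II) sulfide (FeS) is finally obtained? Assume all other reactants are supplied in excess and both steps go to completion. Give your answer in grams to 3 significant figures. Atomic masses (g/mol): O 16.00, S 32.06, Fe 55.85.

208 g

M(Fe2O3) = 2(55.85) + 3(16.00) = 159.70 g/mol.
M(FeS) = 55.85 + 32.06 = 87.91 g/mol.
n(Fe2O3) = 189.0 / 159.70 = 1.183 mol.
Step 1 gives a 1:2 ratio of Fe2O3 to Fe, so n(Fe) = 2.367 mol.
In step 2 the Fe:FeS ratio is 1:1, so n(FeS) = 2.367 mol.
Mass of FeS = 2.367 × 87.91 = 208.1 g.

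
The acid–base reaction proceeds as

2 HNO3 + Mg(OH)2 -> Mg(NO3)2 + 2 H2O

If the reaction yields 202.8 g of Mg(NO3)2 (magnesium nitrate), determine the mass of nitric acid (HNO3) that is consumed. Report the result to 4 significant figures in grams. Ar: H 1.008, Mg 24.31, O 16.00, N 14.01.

M(Mg(NO3)2) = 24.31 + 2(14.01) + 6(16.00) = 148.33 g/mol.
M(HNO3) = 1.008 + 14.01 + 3(16.00) = 63.018 g/mol.
n(Mg(NO3)2) = 202.80 g / 148.33 g/mol = 1.3672 mol.
From the equation the Mg(NO3)2:HNO3 mole ratio is 1:2, so n(HNO3) = 1.3672 × 2/1 = 2.7344 mol.
Mass of HNO3 = 2.7344 mol × 63.018 g/mol = 172.32 g.

172.3 g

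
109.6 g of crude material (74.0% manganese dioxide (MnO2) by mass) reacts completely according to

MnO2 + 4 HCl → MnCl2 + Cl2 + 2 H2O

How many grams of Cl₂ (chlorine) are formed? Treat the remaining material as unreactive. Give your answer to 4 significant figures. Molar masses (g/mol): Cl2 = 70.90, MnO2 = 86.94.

66.14 g

Mass of pure MnO2 = 109.6 g × 0.740 = 81.104 g.
n(MnO2) = 81.104 g / 86.94 g/mol = 0.93287 mol.
From the equation the MnO2:Cl2 mole ratio is 1:1, so n(Cl2) = 0.93287 × 1/1 = 0.93287 mol.
Mass of Cl2 = 0.93287 mol × 70.90 g/mol = 66.141 g.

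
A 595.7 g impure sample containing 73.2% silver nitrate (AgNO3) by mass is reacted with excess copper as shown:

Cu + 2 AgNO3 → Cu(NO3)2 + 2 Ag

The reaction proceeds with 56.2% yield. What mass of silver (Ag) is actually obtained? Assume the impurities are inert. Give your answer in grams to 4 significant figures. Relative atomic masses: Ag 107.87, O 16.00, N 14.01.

155.6 g

Pure AgNO3 available = 595.7 g × 0.732 = 436.05 g.
M(AgNO3) = 107.87 + 14.01 + 3(16.00) = 169.88 g/mol.
M(Ag) = 107.87 g/mol.
n(AgNO3) = 436.05 g / 169.88 g/mol = 2.5668 mol.
From the equation the AgNO3:Ag mole ratio is 2:2, so n(Ag) = 2.5668 × 2/2 = 2.5668 mol.
Mass of Ag = 2.5668 mol × 107.87 g/mol = 276.88 g.
Actual mass collected = 276.88 g × 0.562 = 155.61 g.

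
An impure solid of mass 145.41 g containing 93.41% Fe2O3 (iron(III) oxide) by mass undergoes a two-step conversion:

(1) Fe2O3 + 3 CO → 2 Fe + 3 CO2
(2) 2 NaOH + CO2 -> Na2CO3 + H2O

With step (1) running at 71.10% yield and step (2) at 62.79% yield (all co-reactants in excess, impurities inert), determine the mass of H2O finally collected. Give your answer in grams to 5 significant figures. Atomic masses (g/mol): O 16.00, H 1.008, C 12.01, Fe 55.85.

20.522 g

Pure Fe2O3 = 145.41 × 0.9341 = 135.827 g.
M(Fe2O3) = 2(55.85) + 3(16.00) = 159.70 g/mol.
M(H2O) = 2(1.008) + 16.00 = 18.016 g/mol.
n(Fe2O3) = 135.827 / 159.70 = 0.850516 mol.
Step 1 (Fe2O3:CO2 = 1:3): theoretical n(CO2) = 2.55155 mol; at 71.10% yield, n(CO2) = 1.81415 mol.
Step 2 (CO2:H2O = 1:1): theoretical n(H2O) = 1.81415 mol, so theoretical mass = 1.81415 × 18.016 = 32.6838 g.
At 62.79% yield, actual mass of H2O = 32.6838 × 0.6279 = 20.5221 g.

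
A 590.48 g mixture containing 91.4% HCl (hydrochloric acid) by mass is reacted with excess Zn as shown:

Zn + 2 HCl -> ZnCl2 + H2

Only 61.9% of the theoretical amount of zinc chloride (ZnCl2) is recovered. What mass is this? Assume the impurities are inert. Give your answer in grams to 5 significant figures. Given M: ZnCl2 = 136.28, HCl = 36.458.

Pure HCl available = 590.48 g × 0.914 = 539.699 g.
n(HCl) = 539.699 g / 36.458 g/mol = 14.8033 mol.
From the equation the HCl:ZnCl2 mole ratio is 2:1, so n(ZnCl2) = 14.8033 × 1/2 = 7.40165 mol.
Mass of ZnCl2 = 7.40165 mol × 136.28 g/mol = 1008.70 g.
Actual mass collected = 1008.70 g × 0.619 = 624.383 g.

624.38 g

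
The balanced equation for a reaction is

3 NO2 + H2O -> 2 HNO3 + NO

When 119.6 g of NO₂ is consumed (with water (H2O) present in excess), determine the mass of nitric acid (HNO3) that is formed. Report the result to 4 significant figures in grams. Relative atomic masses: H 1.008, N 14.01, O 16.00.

109.2 g

M(NO2) = 14.01 + 2(16.00) = 46.01 g/mol.
M(HNO3) = 1.008 + 14.01 + 3(16.00) = 63.018 g/mol.
n(NO2) = 119.60 g / 46.01 g/mol = 2.5994 mol.
From the equation the NO2:HNO3 mole ratio is 3:2, so n(HNO3) = 2.5994 × 2/3 = 1.7330 mol.
Mass of HNO3 = 1.7330 mol × 63.018 g/mol = 109.21 g.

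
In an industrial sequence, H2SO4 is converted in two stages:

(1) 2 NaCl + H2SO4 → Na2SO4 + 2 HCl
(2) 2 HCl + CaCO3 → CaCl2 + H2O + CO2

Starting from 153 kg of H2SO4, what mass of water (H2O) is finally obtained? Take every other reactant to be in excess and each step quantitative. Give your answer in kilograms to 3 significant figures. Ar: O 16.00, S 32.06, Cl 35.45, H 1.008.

28.1 kg

M(H2SO4) = 2(1.008) + 32.06 + 4(16.00) = 98.076 g/mol.
M(H2O) = 2(1.008) + 16.00 = 18.016 g/mol.
153 kg = 153000 g.
n(H2SO4) = 153000 / 98.076 = 1560 mol.
Step 1 gives a 1:2 ratio of H2SO4 to HCl, so n(HCl) = 3120 mol.
In step 2 the HCl:H2O ratio is 2:1, so n(H2O) = 1560 mol.
Mass of H2O = 1560 × 18.016 = 28110 g = 28.1 kg.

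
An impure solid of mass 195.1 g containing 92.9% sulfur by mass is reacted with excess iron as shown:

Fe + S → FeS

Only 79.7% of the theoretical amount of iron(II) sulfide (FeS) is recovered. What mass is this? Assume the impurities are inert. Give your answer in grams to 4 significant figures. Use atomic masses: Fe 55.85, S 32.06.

396.1 g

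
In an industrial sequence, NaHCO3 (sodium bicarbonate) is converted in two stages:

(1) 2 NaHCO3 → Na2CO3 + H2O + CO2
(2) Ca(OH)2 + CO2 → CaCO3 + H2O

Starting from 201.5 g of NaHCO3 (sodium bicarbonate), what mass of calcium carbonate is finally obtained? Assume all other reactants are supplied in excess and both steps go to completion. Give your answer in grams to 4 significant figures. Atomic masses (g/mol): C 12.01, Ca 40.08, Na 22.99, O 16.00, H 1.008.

120.0 g

M(NaHCO3) = 22.99 + 1.008 + 12.01 + 3(16.00) = 84.008 g/mol.
M(CaCO3) = 40.08 + 12.01 + 3(16.00) = 100.09 g/mol.
n(NaHCO3) = 201.50 / 84.008 = 2.3986 mol.
Step 1 gives a 2:1 ratio of NaHCO3 to CO2, so n(CO2) = 1.1993 mol.
In step 2 the CO2:CaCO3 ratio is 1:1, so n(CaCO3) = 1.1993 mol.
Mass of CaCO3 = 1.1993 × 100.09 = 120.04 g.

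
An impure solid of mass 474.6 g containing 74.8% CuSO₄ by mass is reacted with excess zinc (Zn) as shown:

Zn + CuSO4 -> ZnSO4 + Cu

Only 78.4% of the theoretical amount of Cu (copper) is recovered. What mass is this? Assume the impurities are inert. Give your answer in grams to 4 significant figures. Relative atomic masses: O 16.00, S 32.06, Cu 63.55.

Pure CuSO4 available = 474.6 g × 0.748 = 355.00 g.
M(CuSO4) = 63.55 + 32.06 + 4(16.00) = 159.61 g/mol.
M(Cu) = 63.55 g/mol.
n(CuSO4) = 355.00 g / 159.61 g/mol = 2.2242 mol.
From the equation the CuSO4:Cu mole ratio is 1:1, so n(Cu) = 2.2242 × 1/1 = 2.2242 mol.
Mass of Cu = 2.2242 mol × 63.55 g/mol = 141.35 g.
Actual mass collected = 141.35 g × 0.784 = 110.82 g.

110.8 g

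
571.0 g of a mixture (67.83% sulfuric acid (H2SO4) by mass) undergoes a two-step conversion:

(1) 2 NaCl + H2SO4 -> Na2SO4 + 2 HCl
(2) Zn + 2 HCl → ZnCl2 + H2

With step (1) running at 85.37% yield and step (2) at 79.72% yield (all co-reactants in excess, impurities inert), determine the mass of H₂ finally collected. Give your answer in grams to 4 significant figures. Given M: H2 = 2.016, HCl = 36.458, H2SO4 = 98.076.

5.418 g

Pure H2SO4 = 571.0 × 0.6783 = 387.31 g.
n(H2SO4) = 387.31 / 98.076 = 3.9491 mol.
Step 1 (H2SO4:HCl = 1:2): theoretical n(HCl) = 7.8981 mol; at 85.37% yield, n(HCl) = 6.7426 mol.
Step 2 (HCl:H2 = 2:1): theoretical n(H2) = 3.3713 mol, so theoretical mass = 3.3713 × 2.016 = 6.7966 g.
At 79.72% yield, actual mass of H2 = 6.7966 × 0.7972 = 5.4182 g.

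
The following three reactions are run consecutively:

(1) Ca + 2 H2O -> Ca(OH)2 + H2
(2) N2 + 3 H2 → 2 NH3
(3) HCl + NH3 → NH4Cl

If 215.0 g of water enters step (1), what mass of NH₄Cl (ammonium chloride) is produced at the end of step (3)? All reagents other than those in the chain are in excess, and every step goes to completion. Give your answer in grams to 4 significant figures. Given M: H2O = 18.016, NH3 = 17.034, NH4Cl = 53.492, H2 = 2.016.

212.8 g

n(H2O) = 215.0 / 18.016 = 11.934 mol.
Reaction (1): H2O→H2 ratio 2:1 ⇒ n(H2) = 5.9669 mol.
Reaction (2): H2→NH3 ratio 3:2 ⇒ n(NH3) = 3.9779 mol.
Reaction (3): NH3→NH4Cl ratio 1:1 ⇒ n(NH4Cl) = 3.9779 mol.
Mass of NH4Cl = 3.9779 × 53.492 = 212.79 g.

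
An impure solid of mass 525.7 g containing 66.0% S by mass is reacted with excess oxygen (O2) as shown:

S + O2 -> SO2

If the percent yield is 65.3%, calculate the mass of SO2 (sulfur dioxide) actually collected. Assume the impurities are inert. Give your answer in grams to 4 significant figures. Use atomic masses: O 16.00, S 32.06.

Pure S available = 525.7 g × 0.660 = 346.96 g.
M(S) = 32.06 g/mol.
M(SO2) = 32.06 + 2(16.00) = 64.06 g/mol.
n(S) = 346.96 g / 32.06 g/mol = 10.822 mol.
From the equation the S:SO2 mole ratio is 1:1, so n(SO2) = 10.822 × 1/1 = 10.822 mol.
Mass of SO2 = 10.822 mol × 64.06 g/mol = 693.27 g.
Actual mass collected = 693.27 g × 0.653 = 452.71 g.

452.7 g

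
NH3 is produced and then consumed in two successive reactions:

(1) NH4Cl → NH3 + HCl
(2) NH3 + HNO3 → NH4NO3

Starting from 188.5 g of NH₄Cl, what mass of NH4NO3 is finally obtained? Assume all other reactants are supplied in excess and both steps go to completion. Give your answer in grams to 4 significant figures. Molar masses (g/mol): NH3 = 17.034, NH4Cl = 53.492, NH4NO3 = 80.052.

n(NH4Cl) = 188.50 / 53.492 = 3.5239 mol.
Step 1 gives a 1:1 ratio of NH4Cl to NH3, so n(NH3) = 3.5239 mol.
In step 2 the NH3:NH4NO3 ratio is 1:1, so n(NH4NO3) = 3.5239 mol.
Mass of NH4NO3 = 3.5239 × 80.052 = 282.09 g.

282.1 g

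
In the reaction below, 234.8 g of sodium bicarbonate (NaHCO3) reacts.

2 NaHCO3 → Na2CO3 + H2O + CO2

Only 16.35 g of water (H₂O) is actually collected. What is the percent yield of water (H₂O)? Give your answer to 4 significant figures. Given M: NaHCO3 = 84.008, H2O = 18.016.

n(NaHCO3) = 234.80 g / 84.008 g/mol = 2.7950 mol.
From the equation the NaHCO3:H2O mole ratio is 2:1, so n(H2O) = 2.7950 × 1/2 = 1.3975 mol.
Mass of H2O = 1.3975 mol × 18.016 g/mol = 25.177 g.
This is the theoretical yield. Percent yield = 16.35 g / 25.177 g × 100% = 64.940%.

64.94 %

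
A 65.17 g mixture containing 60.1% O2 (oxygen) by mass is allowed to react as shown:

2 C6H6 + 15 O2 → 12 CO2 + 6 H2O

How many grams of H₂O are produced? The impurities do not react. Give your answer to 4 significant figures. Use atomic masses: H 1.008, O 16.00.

Mass of pure O2 = 65.17 g × 0.601 = 39.167 g.
M(O2) = 2(16.00) = 32.00 g/mol.
M(H2O) = 2(1.008) + 16.00 = 18.016 g/mol.
n(O2) = 39.167 g / 32.00 g/mol = 1.2240 mol.
From the equation the O2:H2O mole ratio is 15:6, so n(H2O) = 1.2240 × 6/15 = 0.48959 mol.
Mass of H2O = 0.48959 mol × 18.016 g/mol = 8.8204 g.

8.820 g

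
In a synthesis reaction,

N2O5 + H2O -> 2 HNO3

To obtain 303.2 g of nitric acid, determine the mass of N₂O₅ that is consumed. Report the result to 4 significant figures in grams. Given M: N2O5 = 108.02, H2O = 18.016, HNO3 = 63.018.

n(HNO3) = 303.20 g / 63.018 g/mol = 4.8113 mol.
From the equation the HNO3:N2O5 mole ratio is 2:1, so n(N2O5) = 4.8113 × 1/2 = 2.4057 mol.
Mass of N2O5 = 2.4057 mol × 108.02 g/mol = 259.86 g.

259.9 g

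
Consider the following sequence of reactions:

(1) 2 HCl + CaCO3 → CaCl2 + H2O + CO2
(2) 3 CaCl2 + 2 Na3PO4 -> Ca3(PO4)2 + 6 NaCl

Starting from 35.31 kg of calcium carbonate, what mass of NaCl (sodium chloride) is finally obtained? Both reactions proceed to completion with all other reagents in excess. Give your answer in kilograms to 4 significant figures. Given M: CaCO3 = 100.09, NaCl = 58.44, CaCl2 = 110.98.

41.23 kg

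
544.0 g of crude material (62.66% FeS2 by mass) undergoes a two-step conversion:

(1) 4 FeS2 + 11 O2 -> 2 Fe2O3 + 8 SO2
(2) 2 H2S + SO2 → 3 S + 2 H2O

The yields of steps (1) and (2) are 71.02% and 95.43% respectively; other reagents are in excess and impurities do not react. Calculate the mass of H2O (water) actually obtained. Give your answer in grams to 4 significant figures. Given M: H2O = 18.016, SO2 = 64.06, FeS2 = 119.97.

Pure FeS2 = 544.0 × 0.6266 = 340.87 g.
n(FeS2) = 340.87 / 119.97 = 2.8413 mol.
Step 1 (FeS2:SO2 = 4:8): theoretical n(SO2) = 5.6826 mol; at 71.02% yield, n(SO2) = 4.0358 mol.
Step 2 (SO2:H2O = 1:2): theoretical n(H2O) = 8.0716 mol, so theoretical mass = 8.0716 × 18.016 = 145.42 g.
At 95.43% yield, actual mass of H2O = 145.42 × 0.9543 = 138.77 g.

138.8 g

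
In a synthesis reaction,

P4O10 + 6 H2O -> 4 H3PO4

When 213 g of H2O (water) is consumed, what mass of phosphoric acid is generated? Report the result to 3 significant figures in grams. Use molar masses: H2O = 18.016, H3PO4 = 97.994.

772 g

n(H2O) = 213.0 g / 18.016 g/mol = 11.82 mol.
From the equation the H2O:H3PO4 mole ratio is 6:4, so n(H3PO4) = 11.82 × 4/6 = 7.882 mol.
Mass of H3PO4 = 7.882 mol × 97.994 g/mol = 772.4 g.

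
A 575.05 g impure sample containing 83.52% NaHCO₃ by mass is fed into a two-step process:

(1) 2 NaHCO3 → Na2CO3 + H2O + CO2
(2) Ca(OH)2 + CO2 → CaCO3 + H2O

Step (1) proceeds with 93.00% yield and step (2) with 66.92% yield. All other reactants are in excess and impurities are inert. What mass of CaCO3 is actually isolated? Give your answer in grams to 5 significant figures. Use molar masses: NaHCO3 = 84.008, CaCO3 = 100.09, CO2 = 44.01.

Pure NaHCO3 = 575.05 × 0.8352 = 480.282 g.
n(NaHCO3) = 480.282 / 84.008 = 5.71710 mol.
Step 1 (NaHCO3:CO2 = 2:1): theoretical n(CO2) = 2.85855 mol; at 93.00% yield, n(CO2) = 2.65845 mol.
Step 2 (CO2:CaCO3 = 1:1): theoretical n(CaCO3) = 2.65845 mol, so theoretical mass = 2.65845 × 100.09 = 266.084 g.
At 66.92% yield, actual mass of CaCO3 = 266.084 × 0.6692 = 178.064 g.

178.06 g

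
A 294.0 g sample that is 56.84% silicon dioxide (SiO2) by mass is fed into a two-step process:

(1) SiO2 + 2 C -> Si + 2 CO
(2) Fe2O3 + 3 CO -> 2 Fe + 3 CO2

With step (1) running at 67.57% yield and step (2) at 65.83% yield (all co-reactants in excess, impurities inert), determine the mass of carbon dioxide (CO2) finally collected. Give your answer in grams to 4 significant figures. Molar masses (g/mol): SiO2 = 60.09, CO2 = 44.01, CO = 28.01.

Pure SiO2 = 294.0 × 0.5684 = 167.11 g.
n(SiO2) = 167.11 / 60.09 = 2.7810 mol.
Step 1 (SiO2:CO = 1:2): theoretical n(CO) = 5.5620 mol; at 67.57% yield, n(CO) = 3.7582 mol.
Step 2 (CO:CO2 = 3:3): theoretical n(CO2) = 3.7582 mol, so theoretical mass = 3.7582 × 44.01 = 165.40 g.
At 65.83% yield, actual mass of CO2 = 165.40 × 0.6583 = 108.88 g.

108.9 g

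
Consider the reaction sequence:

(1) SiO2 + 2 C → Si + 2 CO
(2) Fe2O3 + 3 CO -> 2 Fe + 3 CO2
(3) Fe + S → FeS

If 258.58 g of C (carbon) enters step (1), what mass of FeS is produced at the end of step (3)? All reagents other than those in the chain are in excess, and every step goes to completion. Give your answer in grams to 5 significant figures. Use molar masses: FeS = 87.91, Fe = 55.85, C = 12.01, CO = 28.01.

1261.8 g

n(C) = 258.58 / 12.01 = 21.5304 mol.
Reaction (1): C→CO ratio 2:2 ⇒ n(CO) = 21.5304 mol.
Reaction (2): CO→Fe ratio 3:2 ⇒ n(Fe) = 14.3536 mol.
Reaction (3): Fe→FeS ratio 1:1 ⇒ n(FeS) = 14.3536 mol.
Mass of FeS = 14.3536 × 87.91 = 1261.82 g.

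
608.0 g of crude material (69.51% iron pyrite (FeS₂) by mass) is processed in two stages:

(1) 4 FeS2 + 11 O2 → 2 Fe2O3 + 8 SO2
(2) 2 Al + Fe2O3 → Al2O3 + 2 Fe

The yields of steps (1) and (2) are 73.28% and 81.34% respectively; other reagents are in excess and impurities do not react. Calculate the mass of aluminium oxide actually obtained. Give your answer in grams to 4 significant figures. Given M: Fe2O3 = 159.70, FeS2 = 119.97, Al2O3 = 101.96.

Pure FeS2 = 608.0 × 0.6951 = 422.62 g.
n(FeS2) = 422.62 / 119.97 = 3.5227 mol.
Step 1 (FeS2:Fe2O3 = 4:2): theoretical n(Fe2O3) = 1.7614 mol; at 73.28% yield, n(Fe2O3) = 1.2907 mol.
Step 2 (Fe2O3:Al2O3 = 1:1): theoretical n(Al2O3) = 1.2907 mol, so theoretical mass = 1.2907 × 101.96 = 131.60 g.
At 81.34% yield, actual mass of Al2O3 = 131.60 × 0.8134 = 107.05 g.

107.0 g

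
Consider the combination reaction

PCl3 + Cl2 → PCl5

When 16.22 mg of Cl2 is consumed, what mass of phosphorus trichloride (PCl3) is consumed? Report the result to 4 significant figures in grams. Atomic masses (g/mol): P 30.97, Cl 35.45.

0.03142 g

M(Cl2) = 2(35.45) = 70.90 g/mol.
M(PCl3) = 30.97 + 3(35.45) = 137.32 g/mol.
Convert: 16.22 mg = 0.016220 g.
n(Cl2) = 0.016220 g / 70.90 g/mol = 0.00022877 mol.
From the equation the Cl2:PCl3 mole ratio is 1:1, so n(PCl3) = 0.00022877 × 1/1 = 0.00022877 mol.
Mass of PCl3 = 0.00022877 mol × 137.32 g/mol = 0.031415 g.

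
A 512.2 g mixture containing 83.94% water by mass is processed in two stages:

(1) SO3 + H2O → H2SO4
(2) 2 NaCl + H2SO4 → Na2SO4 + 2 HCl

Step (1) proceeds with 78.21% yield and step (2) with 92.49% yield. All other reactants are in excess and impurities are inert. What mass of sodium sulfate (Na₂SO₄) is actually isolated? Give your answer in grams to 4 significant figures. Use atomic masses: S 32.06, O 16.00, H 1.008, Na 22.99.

Pure H2O = 512.2 × 0.8394 = 429.94 g.
M(H2O) = 2(1.008) + 16.00 = 18.016 g/mol.
M(Na2SO4) = 2(22.99) + 32.06 + 4(16.00) = 142.04 g/mol.
n(H2O) = 429.94 / 18.016 = 23.864 mol.
Step 1 (H2O:H2SO4 = 1:1): theoretical n(H2SO4) = 23.864 mol; at 78.21% yield, n(H2SO4) = 18.664 mol.
Step 2 (H2SO4:Na2SO4 = 1:1): theoretical n(Na2SO4) = 18.664 mol, so theoretical mass = 18.664 × 142.04 = 2651.1 g.
At 92.49% yield, actual mass of Na2SO4 = 2651.1 × 0.9249 = 2452.0 g.

2452 g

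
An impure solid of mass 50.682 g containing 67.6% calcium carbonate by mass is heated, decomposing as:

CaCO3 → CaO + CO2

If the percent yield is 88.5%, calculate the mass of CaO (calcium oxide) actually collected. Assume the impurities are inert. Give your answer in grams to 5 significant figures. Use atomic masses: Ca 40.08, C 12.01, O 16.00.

Pure CaCO3 available = 50.682 g × 0.676 = 34.2610 g.
M(CaCO3) = 40.08 + 12.01 + 3(16.00) = 100.09 g/mol.
M(CaO) = 40.08 + 16.00 = 56.08 g/mol.
n(CaCO3) = 34.2610 g / 100.09 g/mol = 0.342302 mol.
From the equation the CaCO3:CaO mole ratio is 1:1, so n(CaO) = 0.342302 × 1/1 = 0.342302 mol.
Mass of CaO = 0.342302 mol × 56.08 g/mol = 19.1963 g.
Actual mass collected = 19.1963 g × 0.885 = 16.9887 g.

16.989 g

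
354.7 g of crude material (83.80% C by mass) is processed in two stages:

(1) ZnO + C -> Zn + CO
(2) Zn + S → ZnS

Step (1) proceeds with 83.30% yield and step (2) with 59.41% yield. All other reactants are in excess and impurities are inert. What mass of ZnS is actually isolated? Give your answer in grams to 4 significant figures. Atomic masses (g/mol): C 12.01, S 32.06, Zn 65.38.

1193 g

Pure C = 354.7 × 0.8380 = 297.24 g.
M(C) = 12.01 g/mol.
M(ZnS) = 65.38 + 32.06 = 97.44 g/mol.
n(C) = 297.24 / 12.01 = 24.749 mol.
Step 1 (C:Zn = 1:1): theoretical n(Zn) = 24.749 mol; at 83.30% yield, n(Zn) = 20.616 mol.
Step 2 (Zn:ZnS = 1:1): theoretical n(ZnS) = 20.616 mol, so theoretical mass = 20.616 × 97.44 = 2008.8 g.
At 59.41% yield, actual mass of ZnS = 2008.8 × 0.5941 = 1193.4 g.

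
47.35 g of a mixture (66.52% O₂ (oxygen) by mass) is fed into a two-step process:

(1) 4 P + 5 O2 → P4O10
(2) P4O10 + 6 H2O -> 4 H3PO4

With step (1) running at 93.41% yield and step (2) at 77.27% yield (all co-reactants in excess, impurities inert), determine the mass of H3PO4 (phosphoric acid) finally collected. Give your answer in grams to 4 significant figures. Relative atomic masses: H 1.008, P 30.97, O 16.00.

Pure O2 = 47.35 × 0.6652 = 31.497 g.
M(O2) = 2(16.00) = 32.00 g/mol.
M(H3PO4) = 3(1.008) + 30.97 + 4(16.00) = 97.994 g/mol.
n(O2) = 31.497 / 32.00 = 0.98429 mol.
Step 1 (O2:P4O10 = 5:1): theoretical n(P4O10) = 0.19686 mol; at 93.41% yield, n(P4O10) = 0.18388 mol.
Step 2 (P4O10:H3PO4 = 1:4): theoretical n(H3PO4) = 0.73554 mol, so theoretical mass = 0.73554 × 97.994 = 72.078 g.
At 77.27% yield, actual mass of H3PO4 = 72.078 × 0.7727 = 55.695 g.

55.69 g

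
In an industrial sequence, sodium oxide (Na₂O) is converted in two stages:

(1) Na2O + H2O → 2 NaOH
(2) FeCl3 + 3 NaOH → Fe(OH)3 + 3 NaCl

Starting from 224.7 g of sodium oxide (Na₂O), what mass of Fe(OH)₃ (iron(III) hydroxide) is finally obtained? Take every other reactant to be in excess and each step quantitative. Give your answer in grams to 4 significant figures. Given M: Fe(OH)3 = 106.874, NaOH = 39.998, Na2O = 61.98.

258.3 g

n(Na2O) = 224.70 / 61.98 = 3.6254 mol.
Step 1 gives a 1:2 ratio of Na2O to NaOH, so n(NaOH) = 7.2507 mol.
In step 2 the NaOH:Fe(OH)3 ratio is 3:1, so n(Fe(OH)3) = 2.4169 mol.
Mass of Fe(OH)3 = 2.4169 × 106.874 = 258.30 g.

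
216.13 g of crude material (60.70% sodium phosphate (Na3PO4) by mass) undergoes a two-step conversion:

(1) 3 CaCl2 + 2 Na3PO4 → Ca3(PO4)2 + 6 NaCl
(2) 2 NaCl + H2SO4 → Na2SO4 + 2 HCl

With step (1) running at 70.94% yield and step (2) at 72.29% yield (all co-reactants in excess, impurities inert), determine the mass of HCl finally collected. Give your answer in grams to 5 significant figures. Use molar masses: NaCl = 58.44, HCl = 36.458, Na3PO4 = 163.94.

Pure Na3PO4 = 216.13 × 0.6070 = 131.191 g.
n(Na3PO4) = 131.191 / 163.94 = 0.800237 mol.
Step 1 (Na3PO4:NaCl = 2:6): theoretical n(NaCl) = 2.40071 mol; at 70.94% yield, n(NaCl) = 1.70307 mol.
Step 2 (NaCl:HCl = 2:2): theoretical n(HCl) = 1.70307 mol, so theoretical mass = 1.70307 × 36.458 = 62.0903 g.
At 72.29% yield, actual mass of HCl = 62.0903 × 0.7229 = 44.8851 g.

44.885 g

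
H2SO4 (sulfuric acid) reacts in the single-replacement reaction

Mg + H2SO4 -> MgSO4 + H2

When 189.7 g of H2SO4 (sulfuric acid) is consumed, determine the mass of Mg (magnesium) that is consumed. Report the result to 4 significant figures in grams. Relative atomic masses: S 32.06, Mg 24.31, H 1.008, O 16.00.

M(H2SO4) = 2(1.008) + 32.06 + 4(16.00) = 98.076 g/mol.
M(Mg) = 24.31 g/mol.
n(H2SO4) = 189.70 g / 98.076 g/mol = 1.9342 mol.
From the equation the H2SO4:Mg mole ratio is 1:1, so n(Mg) = 1.9342 × 1/1 = 1.9342 mol.
Mass of Mg = 1.9342 mol × 24.31 g/mol = 47.021 g.

47.02 g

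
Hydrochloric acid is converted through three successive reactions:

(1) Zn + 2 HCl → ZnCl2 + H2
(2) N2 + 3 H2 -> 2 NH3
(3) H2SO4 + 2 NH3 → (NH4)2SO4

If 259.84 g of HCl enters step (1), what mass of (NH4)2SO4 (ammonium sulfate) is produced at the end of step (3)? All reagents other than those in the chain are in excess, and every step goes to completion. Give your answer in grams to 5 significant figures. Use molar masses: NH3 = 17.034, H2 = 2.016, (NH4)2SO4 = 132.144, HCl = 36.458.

156.97 g

n(HCl) = 259.84 / 36.458 = 7.12711 mol.
Reaction (1): HCl→H2 ratio 2:1 ⇒ n(H2) = 3.56355 mol.
Reaction (2): H2→NH3 ratio 3:2 ⇒ n(NH3) = 2.37570 mol.
Reaction (3): NH3→(NH4)2SO4 ratio 2:1 ⇒ n((NH4)2SO4) = 1.18785 mol.
Mass of (NH4)2SO4 = 1.18785 × 132.144 = 156.967 g.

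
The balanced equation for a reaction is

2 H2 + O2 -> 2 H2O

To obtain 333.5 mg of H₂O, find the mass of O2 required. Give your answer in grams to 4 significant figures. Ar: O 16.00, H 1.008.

M(H2O) = 2(1.008) + 16.00 = 18.016 g/mol.
M(O2) = 2(16.00) = 32.00 g/mol.
Convert: 333.5 mg = 0.33350 g.
n(H2O) = 0.33350 g / 18.016 g/mol = 0.018511 mol.
From the equation the H2O:O2 mole ratio is 2:1, so n(O2) = 0.018511 × 1/2 = 0.0092557 mol.
Mass of O2 = 0.0092557 mol × 32.00 g/mol = 0.29618 g.

0.2962 g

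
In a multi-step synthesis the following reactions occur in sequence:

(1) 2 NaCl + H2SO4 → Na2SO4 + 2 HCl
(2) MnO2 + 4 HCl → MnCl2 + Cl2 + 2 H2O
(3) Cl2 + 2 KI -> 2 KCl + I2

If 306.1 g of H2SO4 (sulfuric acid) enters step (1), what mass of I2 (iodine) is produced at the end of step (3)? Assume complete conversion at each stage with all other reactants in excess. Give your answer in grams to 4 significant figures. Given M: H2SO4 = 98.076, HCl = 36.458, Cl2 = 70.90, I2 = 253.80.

396.1 g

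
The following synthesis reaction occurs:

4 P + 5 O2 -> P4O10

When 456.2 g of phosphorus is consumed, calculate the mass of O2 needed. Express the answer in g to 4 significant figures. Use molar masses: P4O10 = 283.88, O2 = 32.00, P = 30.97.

589.2 g

n(P) = 456.20 g / 30.97 g/mol = 14.730 mol.
From the equation the P:O2 mole ratio is 4:5, so n(O2) = 14.730 × 5/4 = 18.413 mol.
Mass of O2 = 18.413 mol × 32.00 g/mol = 589.22 g.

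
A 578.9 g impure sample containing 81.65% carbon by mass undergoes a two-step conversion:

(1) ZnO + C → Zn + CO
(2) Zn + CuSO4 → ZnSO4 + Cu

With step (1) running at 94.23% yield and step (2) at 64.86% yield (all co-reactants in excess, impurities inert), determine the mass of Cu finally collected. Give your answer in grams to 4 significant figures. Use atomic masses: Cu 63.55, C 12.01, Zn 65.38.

1529 g

Pure C = 578.9 × 0.8165 = 472.67 g.
M(C) = 12.01 g/mol.
M(Cu) = 63.55 g/mol.
n(C) = 472.67 / 12.01 = 39.357 mol.
Step 1 (C:Zn = 1:1): theoretical n(Zn) = 39.357 mol; at 94.23% yield, n(Zn) = 37.086 mol.
Step 2 (Zn:Cu = 1:1): theoretical n(Cu) = 37.086 mol, so theoretical mass = 37.086 × 63.55 = 2356.8 g.
At 64.86% yield, actual mass of Cu = 2356.8 × 0.6486 = 1528.6 g.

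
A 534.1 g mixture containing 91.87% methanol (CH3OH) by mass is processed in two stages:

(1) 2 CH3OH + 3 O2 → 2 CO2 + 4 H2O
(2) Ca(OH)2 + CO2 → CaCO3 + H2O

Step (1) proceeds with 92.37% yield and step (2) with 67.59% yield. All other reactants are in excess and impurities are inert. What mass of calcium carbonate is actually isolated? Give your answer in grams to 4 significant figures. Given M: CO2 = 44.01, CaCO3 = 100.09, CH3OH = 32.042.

956.9 g

Pure CH3OH = 534.1 × 0.9187 = 490.68 g.
n(CH3OH) = 490.68 / 32.042 = 15.314 mol.
Step 1 (CH3OH:CO2 = 2:2): theoretical n(CO2) = 15.314 mol; at 92.37% yield, n(CO2) = 14.145 mol.
Step 2 (CO2:CaCO3 = 1:1): theoretical n(CaCO3) = 14.145 mol, so theoretical mass = 14.145 × 100.09 = 1415.8 g.
At 67.59% yield, actual mass of CaCO3 = 1415.8 × 0.6759 = 956.93 g.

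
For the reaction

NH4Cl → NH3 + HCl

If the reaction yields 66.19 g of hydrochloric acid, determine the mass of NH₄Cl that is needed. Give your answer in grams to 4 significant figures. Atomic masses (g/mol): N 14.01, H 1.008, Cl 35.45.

M(HCl) = 1.008 + 35.45 = 36.458 g/mol.
M(NH4Cl) = 14.01 + 4(1.008) + 35.45 = 53.492 g/mol.
n(HCl) = 66.190 g / 36.458 g/mol = 1.8155 mol.
From the equation the HCl:NH4Cl mole ratio is 1:1, so n(NH4Cl) = 1.8155 × 1/1 = 1.8155 mol.
Mass of NH4Cl = 1.8155 mol × 53.492 g/mol = 97.115 g.

97.12 g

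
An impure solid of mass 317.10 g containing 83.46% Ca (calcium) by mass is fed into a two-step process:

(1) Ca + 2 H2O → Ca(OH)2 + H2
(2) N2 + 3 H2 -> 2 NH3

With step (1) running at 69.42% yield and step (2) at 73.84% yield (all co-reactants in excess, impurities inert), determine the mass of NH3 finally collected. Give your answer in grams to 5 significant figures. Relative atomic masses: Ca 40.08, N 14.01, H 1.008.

38.437 g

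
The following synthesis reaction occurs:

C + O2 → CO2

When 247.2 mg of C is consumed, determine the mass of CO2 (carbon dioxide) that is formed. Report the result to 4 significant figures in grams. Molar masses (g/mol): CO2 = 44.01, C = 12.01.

Convert: 247.2 mg = 0.24720 g.
n(C) = 0.24720 g / 12.01 g/mol = 0.020583 mol.
From the equation the C:CO2 mole ratio is 1:1, so n(CO2) = 0.020583 × 1/1 = 0.020583 mol.
Mass of CO2 = 0.020583 mol × 44.01 g/mol = 0.90585 g.

0.9059 g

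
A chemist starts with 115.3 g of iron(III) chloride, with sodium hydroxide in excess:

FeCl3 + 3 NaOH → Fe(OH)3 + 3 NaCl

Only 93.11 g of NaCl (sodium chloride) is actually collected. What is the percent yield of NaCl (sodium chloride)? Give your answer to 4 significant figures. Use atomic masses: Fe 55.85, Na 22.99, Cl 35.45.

M(FeCl3) = 55.85 + 3(35.45) = 162.20 g/mol.
M(NaCl) = 22.99 + 35.45 = 58.44 g/mol.
n(FeCl3) = 115.30 g / 162.20 g/mol = 0.71085 mol.
From the equation the FeCl3:NaCl mole ratio is 1:3, so n(NaCl) = 0.71085 × 3/1 = 2.1326 mol.
Mass of NaCl = 2.1326 mol × 58.44 g/mol = 124.63 g.
This is the theoretical yield. Percent yield = 93.11 g / 124.63 g × 100% = 74.711%.

74.71 %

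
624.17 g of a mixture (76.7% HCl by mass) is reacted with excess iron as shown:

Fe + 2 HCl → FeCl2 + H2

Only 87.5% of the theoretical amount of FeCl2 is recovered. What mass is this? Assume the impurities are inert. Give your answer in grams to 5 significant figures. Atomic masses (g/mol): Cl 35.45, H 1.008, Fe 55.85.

Pure HCl available = 624.17 g × 0.767 = 478.738 g.
M(HCl) = 1.008 + 35.45 = 36.458 g/mol.
M(FeCl2) = 55.85 + 2(35.45) = 126.75 g/mol.
n(HCl) = 478.738 g / 36.458 g/mol = 13.1312 mol.
From the equation the HCl:FeCl2 mole ratio is 2:1, so n(FeCl2) = 13.1312 × 1/2 = 6.56562 mol.
Mass of FeCl2 = 6.56562 mol × 126.75 g/mol = 832.192 g.
Actual mass collected = 832.192 g × 0.875 = 728.168 g.

728.17 g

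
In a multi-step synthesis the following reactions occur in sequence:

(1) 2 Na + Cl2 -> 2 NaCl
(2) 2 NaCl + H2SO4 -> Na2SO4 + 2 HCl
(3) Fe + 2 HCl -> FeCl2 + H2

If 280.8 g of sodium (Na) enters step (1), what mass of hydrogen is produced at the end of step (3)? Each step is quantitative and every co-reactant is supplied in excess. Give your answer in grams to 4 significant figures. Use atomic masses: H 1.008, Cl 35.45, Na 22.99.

M(Na) = 22.99 g/mol.
M(H2) = 2(1.008) = 2.016 g/mol.
n(Na) = 280.8 / 22.99 = 12.214 mol.
Reaction (1): Na→NaCl ratio 2:2 ⇒ n(NaCl) = 12.214 mol.
Reaction (2): NaCl→HCl ratio 2:2 ⇒ n(HCl) = 12.214 mol.
Reaction (3): HCl→H2 ratio 2:1 ⇒ n(H2) = 6.1070 mol.
Mass of H2 = 6.1070 × 2.016 = 12.312 g.

12.31 g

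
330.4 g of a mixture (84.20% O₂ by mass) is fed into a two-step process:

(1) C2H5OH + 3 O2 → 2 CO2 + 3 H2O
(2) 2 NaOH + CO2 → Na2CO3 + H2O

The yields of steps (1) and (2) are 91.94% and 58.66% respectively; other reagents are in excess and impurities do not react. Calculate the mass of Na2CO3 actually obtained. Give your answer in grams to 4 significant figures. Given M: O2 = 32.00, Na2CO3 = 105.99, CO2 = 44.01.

331.3 g

Pure O2 = 330.4 × 0.8420 = 278.20 g.
n(O2) = 278.20 / 32.00 = 8.6936 mol.
Step 1 (O2:CO2 = 3:2): theoretical n(CO2) = 5.7958 mol; at 91.94% yield, n(CO2) = 5.3286 mol.
Step 2 (CO2:Na2CO3 = 1:1): theoretical n(Na2CO3) = 5.3286 mol, so theoretical mass = 5.3286 × 105.99 = 564.78 g.
At 58.66% yield, actual mass of Na2CO3 = 564.78 × 0.5866 = 331.30 g.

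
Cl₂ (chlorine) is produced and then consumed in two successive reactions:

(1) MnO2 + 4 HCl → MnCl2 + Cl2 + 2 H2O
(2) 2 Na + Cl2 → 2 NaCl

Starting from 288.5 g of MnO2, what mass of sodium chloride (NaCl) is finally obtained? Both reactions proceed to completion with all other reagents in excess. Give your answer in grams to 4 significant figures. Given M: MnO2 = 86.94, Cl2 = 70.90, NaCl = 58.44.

387.9 g

n(MnO2) = 288.50 / 86.94 = 3.3184 mol.
Step 1 gives a 1:1 ratio of MnO2 to Cl2, so n(Cl2) = 3.3184 mol.
In step 2 the Cl2:NaCl ratio is 1:2, so n(NaCl) = 6.6368 mol.
Mass of NaCl = 6.6368 × 58.44 = 387.85 g.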